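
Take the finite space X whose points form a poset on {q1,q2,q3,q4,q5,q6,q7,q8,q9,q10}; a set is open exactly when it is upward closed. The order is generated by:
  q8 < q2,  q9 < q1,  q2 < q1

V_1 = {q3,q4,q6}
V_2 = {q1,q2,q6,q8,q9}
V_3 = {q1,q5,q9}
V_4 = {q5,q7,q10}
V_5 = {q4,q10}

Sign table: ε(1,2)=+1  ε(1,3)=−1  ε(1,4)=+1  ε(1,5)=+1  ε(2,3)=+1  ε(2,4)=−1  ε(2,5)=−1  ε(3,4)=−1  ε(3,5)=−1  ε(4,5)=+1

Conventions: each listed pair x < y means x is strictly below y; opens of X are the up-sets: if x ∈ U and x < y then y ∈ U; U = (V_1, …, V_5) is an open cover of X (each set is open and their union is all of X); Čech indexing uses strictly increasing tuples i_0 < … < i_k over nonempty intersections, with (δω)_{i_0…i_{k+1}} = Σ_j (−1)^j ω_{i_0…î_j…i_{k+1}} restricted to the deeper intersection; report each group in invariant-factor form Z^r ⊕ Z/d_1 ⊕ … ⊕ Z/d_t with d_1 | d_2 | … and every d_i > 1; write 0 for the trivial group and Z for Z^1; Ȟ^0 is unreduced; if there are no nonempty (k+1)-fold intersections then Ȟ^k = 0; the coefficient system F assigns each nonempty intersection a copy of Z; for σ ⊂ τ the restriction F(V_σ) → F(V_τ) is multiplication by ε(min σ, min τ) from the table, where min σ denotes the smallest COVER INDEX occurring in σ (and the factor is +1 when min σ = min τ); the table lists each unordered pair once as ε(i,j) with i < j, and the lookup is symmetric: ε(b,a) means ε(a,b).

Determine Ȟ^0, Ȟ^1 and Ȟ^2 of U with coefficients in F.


Ȟ^0 ≅ 0; Ȟ^1 ≅ Z/2; Ȟ^2 ≅ 0

nonempty intersections:
  V12={q6} V15={q4} V23={q1,q9} V34={q5} V45={q10}
C dims 5,5; δ0: rk 5, SNF 1^4·2
Ȟ^0: (5−5)−0=0 ⇒ 0
Ȟ^1: (5−0)−5=0 plus torsion [2] ⇒ Z/2
Ȟ^2: (0−0)−0=0 ⇒ 0


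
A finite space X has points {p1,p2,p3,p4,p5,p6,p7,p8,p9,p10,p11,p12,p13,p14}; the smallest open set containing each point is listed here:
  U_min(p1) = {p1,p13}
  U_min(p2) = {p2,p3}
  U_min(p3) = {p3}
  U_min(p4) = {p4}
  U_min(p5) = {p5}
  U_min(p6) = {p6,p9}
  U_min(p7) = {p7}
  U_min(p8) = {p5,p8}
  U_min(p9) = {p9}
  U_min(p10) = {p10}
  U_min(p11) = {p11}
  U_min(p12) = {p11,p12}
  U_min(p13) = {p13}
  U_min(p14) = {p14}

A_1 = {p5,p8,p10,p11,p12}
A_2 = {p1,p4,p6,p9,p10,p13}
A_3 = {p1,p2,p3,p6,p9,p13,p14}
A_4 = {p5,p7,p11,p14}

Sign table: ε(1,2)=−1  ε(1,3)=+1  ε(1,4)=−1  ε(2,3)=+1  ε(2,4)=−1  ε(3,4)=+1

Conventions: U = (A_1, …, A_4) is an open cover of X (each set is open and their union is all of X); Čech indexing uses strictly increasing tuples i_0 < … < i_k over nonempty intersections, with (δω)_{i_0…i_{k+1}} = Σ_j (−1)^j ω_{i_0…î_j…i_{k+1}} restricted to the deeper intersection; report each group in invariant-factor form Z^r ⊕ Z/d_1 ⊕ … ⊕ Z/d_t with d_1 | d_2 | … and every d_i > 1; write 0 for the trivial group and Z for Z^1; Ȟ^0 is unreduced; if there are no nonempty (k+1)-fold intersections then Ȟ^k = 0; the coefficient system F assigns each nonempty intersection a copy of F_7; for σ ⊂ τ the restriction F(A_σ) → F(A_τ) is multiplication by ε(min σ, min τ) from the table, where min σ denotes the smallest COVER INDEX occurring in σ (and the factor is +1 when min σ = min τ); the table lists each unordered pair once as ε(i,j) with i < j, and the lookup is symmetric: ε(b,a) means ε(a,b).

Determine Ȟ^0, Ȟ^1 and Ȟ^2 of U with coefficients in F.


intersection data:
  A12={p10} A14={p5,p11} A23={p1,p6,p9,p13} A34={p14}
C dims 4,4; δ0: rk_F7 3
Ȟ^0 = (4 − 3) − 0 = 1, so Ȟ^0 ≅ Z/7
Ȟ^1 = (4 − 0) − 3 = 1, so Ȟ^1 ≅ Z/7
Ȟ^2 = (0 − 0) − 0 = 0, so Ȟ^2 ≅ 0

Ȟ^0 = Z/7, Ȟ^1 = Z/7, Ȟ^2 = 0


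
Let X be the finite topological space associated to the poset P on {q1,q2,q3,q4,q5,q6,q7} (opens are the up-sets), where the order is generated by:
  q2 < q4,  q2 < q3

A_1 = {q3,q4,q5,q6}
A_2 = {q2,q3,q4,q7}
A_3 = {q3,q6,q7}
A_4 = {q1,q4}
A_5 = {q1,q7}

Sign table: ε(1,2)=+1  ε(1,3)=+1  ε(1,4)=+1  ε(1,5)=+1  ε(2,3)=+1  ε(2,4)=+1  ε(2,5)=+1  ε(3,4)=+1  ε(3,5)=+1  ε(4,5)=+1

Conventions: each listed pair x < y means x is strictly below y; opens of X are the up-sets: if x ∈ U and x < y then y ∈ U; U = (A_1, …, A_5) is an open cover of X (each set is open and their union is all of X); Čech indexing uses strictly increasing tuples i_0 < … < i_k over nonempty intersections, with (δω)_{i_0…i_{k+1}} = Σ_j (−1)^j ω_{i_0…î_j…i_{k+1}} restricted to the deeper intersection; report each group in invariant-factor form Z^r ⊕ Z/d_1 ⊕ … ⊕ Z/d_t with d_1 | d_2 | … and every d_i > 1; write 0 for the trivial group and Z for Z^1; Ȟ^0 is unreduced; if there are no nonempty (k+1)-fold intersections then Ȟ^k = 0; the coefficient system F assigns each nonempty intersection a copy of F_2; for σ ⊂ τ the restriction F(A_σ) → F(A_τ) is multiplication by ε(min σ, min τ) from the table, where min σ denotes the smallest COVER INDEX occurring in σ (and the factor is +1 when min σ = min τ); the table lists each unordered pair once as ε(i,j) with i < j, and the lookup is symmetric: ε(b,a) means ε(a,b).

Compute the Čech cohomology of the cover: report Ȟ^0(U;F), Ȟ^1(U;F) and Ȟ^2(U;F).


cover nerve:
  A12={q3,q4} A13={q3,q6} A14={q4} A23={q3,q7} A24={q4} A25={q7} A35={q7} A45={q1}
  A123={q3} A124={q4} A235={q7}
C dims 5,8,3; δ0: rk_F2 4; δ1: rk_F2 3
Ȟ^0: (5−4)−0=1 ⇒ Z/2
Ȟ^1: (8−3)−4=1 ⇒ Z/2
Ȟ^2: (3−0)−3=0 ⇒ 0

Ȟ^0(U;F) ≅ Z/2, Ȟ^1(U;F) ≅ Z/2, Ȟ^2(U;F) ≅ 0


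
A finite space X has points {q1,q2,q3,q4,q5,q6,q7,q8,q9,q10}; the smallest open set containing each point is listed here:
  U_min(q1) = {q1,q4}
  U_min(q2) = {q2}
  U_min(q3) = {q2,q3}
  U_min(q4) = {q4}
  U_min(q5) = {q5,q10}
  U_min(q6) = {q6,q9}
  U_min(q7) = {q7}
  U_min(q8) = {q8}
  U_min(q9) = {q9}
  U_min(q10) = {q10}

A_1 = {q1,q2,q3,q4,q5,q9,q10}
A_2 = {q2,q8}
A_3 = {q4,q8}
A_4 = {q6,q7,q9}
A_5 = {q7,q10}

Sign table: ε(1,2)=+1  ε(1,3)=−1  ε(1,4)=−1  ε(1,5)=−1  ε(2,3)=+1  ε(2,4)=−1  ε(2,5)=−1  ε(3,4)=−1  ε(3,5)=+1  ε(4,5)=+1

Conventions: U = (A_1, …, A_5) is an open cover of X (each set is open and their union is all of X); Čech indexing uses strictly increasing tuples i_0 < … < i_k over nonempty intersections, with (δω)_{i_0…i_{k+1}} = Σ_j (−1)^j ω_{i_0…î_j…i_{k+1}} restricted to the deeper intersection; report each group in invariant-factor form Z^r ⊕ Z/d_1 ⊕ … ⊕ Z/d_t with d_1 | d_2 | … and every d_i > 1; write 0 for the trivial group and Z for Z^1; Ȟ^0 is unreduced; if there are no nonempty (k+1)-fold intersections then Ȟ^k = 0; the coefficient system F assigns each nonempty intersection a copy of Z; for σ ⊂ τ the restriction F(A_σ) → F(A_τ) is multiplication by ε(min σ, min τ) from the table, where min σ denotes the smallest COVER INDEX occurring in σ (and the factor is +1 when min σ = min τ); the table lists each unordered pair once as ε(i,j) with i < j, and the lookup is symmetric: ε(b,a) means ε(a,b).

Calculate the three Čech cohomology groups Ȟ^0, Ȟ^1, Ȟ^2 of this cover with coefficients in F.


nonempty overlaps:
  A12={q2} A13={q4} A14={q9} A15={q10} A23={q8} A45={q7}
C dims 5,6; δ0: rk 5, SNF 1^4·2
degree 0: 5−5−0 = 0 → Ȟ^0 ≅ 0
degree 1: 6−0−5 = 1 plus torsion [2] → Ȟ^1 ≅ Z ⊕ Z/2
degree 2: 0−0−0 = 0 → Ȟ^2 ≅ 0

Ȟ^0 ≅ 0, Ȟ^1 ≅ Z ⊕ Z/2, Ȟ^2 ≅ 0


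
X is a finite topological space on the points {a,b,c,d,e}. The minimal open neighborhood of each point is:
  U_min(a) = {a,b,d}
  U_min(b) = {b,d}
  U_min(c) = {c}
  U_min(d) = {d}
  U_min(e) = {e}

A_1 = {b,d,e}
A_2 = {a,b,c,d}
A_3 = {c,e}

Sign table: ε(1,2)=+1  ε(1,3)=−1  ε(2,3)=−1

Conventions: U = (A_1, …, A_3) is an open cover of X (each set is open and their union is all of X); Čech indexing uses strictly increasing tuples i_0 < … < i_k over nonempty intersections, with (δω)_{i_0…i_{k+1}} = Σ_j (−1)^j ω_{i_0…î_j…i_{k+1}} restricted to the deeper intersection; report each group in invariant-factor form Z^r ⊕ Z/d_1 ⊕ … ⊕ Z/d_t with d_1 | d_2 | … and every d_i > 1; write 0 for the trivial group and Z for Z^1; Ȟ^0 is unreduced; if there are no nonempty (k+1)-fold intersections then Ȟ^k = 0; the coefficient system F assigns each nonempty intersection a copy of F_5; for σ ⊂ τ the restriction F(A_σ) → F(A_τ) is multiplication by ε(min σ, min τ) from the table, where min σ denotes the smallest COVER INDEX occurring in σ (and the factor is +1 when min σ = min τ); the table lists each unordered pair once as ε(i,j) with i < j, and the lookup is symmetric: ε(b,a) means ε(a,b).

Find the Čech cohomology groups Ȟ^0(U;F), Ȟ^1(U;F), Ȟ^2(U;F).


intersection data:
  A12={b,d} A13={e} A23={c}
C dims 3,3; δ0: rk_F5 2
Ȟ^0 = (3 − 2) − 0 = 1, so Ȟ^0 ≅ Z/5
Ȟ^1 = (3 − 0) − 2 = 1, so Ȟ^1 ≅ Z/5
Ȟ^2 = (0 − 0) − 0 = 0, so Ȟ^2 ≅ 0

Ȟ^0(U;F) ≅ Z/5, Ȟ^1(U;F) ≅ Z/5, Ȟ^2(U;F) ≅ 0


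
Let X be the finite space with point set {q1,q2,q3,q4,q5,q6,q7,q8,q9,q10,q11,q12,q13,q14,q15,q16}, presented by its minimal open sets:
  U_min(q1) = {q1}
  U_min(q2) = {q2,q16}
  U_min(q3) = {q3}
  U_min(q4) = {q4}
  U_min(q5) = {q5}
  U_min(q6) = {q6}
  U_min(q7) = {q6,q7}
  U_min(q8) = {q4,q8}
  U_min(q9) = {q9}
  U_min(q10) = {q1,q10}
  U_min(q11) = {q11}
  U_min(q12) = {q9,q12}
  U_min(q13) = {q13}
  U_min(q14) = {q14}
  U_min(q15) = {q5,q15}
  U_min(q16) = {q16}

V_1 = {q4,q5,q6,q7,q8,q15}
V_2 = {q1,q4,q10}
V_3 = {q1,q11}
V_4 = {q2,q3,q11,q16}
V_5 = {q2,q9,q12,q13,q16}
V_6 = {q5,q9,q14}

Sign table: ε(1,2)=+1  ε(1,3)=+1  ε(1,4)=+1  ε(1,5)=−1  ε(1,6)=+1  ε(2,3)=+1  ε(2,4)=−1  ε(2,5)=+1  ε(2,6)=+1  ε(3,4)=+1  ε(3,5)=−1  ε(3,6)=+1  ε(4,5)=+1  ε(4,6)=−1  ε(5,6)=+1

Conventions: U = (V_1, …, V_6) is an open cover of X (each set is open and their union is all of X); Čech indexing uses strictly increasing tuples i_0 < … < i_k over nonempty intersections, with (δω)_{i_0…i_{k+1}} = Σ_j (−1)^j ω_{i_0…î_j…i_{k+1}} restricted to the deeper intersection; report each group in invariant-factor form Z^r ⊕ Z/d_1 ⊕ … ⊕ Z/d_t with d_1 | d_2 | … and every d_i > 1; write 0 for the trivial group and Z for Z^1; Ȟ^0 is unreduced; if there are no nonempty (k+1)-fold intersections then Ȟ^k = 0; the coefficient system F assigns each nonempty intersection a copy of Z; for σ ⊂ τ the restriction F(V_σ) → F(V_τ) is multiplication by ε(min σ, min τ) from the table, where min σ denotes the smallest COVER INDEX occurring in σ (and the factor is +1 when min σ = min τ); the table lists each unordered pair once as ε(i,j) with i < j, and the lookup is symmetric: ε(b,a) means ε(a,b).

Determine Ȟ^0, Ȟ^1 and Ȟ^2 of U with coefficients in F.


Ȟ^0 ≅ Z,  Ȟ^1 ≅ Z,  Ȟ^2 ≅ 0

nerve of the cover:
  V12={q4} V16={q5} V23={q1} V34={q11} V45={q2,q16} V56={q9}
C dims 6,6; δ0: rk 5, SNF 1^5
Ȟ^0 = (6 − 5) − 0 = 1, so Ȟ^0 ≅ Z
Ȟ^1 = (6 − 0) − 5 = 1, so Ȟ^1 ≅ Z
Ȟ^2 = (0 − 0) − 0 = 0, so Ȟ^2 ≅ 0


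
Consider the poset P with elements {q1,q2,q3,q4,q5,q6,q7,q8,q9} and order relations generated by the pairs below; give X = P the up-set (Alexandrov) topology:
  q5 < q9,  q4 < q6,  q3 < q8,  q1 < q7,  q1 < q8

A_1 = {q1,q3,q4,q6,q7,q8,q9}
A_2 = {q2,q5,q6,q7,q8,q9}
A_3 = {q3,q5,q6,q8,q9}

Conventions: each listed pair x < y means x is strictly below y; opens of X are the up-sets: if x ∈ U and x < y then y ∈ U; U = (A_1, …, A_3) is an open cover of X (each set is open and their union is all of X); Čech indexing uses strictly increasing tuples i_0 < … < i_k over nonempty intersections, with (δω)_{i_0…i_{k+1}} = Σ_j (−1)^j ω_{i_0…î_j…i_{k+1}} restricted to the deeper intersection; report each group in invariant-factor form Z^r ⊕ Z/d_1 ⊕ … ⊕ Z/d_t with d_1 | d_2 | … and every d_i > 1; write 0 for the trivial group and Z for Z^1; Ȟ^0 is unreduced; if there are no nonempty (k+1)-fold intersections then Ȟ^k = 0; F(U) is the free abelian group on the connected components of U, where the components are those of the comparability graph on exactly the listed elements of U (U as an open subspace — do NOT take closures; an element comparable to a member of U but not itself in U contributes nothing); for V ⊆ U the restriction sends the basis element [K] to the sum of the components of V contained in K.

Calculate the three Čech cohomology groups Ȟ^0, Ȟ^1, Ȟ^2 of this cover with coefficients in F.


Ȟ^0 ≅ Z^4; Ȟ^1 ≅ 0; Ȟ^2 ≅ 0

cover nerve:
  A12={q6,q7,q8,q9} A13={q3,q6,q8,q9} A23={q5,q6,q8,q9}
  A123={q6,q8,q9}
components per intersection:
  A1: {q1,q3,q7,q8} {q4,q6} {q9}
  A2: {q2} {q5,q9} {q6} {q7} {q8}
  A3: {q3,q8} {q5,q9} {q6}
  A12: {q6} {q7} {q8} {q9}
  A13: {q3,q8} {q6} {q9}
  A23: {q5,q9} {q6} {q8}
  A123: {q6} {q8} {q9}
C dims 11,10,3; δ0: rk 7, SNF 1^7; δ1: rk 3, SNF 1^3
Ȟ^0: (11−7)−0=4 ⇒ Z^4
Ȟ^1: (10−3)−7=0 ⇒ 0
Ȟ^2: (3−0)−3=0 ⇒ 0


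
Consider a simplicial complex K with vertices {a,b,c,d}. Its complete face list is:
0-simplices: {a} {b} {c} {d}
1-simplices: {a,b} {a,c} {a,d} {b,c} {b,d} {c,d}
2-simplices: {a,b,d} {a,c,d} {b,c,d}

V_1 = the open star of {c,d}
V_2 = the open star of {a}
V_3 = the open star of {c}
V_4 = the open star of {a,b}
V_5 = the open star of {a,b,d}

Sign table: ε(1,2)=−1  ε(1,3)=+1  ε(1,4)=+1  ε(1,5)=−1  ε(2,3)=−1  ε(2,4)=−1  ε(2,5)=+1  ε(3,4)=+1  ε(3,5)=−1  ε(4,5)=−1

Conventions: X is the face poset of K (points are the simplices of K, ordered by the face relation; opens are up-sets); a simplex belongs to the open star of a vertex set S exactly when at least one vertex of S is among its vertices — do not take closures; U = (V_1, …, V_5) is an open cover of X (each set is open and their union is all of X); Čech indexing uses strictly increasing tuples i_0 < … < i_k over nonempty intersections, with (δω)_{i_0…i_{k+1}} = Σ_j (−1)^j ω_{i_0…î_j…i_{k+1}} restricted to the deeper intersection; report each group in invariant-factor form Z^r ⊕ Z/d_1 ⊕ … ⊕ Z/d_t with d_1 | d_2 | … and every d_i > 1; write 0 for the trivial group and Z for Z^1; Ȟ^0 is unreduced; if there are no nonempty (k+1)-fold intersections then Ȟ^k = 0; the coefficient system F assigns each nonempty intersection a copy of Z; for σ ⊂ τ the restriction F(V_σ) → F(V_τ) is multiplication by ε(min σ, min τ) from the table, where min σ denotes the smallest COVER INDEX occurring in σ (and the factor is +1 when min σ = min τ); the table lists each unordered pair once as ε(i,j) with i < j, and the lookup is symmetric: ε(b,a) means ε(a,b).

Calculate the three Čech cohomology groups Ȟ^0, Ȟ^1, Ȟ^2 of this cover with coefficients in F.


cover nerve:
  V1={{c},{d},{a,c},{a,d},{b,c},{b,d},{c,d},{a,b,d},{a,c,d},{b,c,d}} V2={{a},{a,b},{a,c},{a,d},{a,b,d},{a,c,d}} V3={{c},{a,c},{b,c},{c,d},{a,c,d},{b,c,d}} V4={{a},{b},{a,b},{a,c},{a,d},{b,c},{b,d},{a,b,d},{a,c,d},{b,c,d}} V5={{a},{b},{d},{a,b},{a,c},{a,d},{b,c},{b,d},{c,d},{a,b,d},{a,c,d},{b,c,d}}
  V12={{a,c},{a,d},{a,b,d},{a,c,d}} V13={{c},{a,c},{b,c},{c,d},{a,c,d},{b,c,d}} V14={{a,c},{a,d},{b,c},{b,d},{a,b,d},{a,c,d},{b,c,d}} V15={{d},{a,c},{a,d},{b,c},{b,d},{c,d},{a,b,d},{a,c,d},{b,c,d}} V23={{a,c},{a,c,d}} V24={{a},{a,b},{a,c},{a,d},{a,b,d},{a,c,d}} V25={{a},{a,b},{a,c},{a,d},{a,b,d},{a,c,d}} V34={{a,c},{b,c},{a,c,d},{b,c,d}} V35={{a,c},{b,c},{c,d},{a,c,d},{b,c,d}} V45={{a},{b},{a,b},{a,c},{a,d},{b,c},{b,d},{a,b,d},{a,c,d},{b,c,d}}
  V123={{a,c},{a,c,d}} V124={{a,c},{a,d},{a,b,d},{a,c,d}} V125={{a,c},{a,d},{a,b,d},{a,c,d}} V134={{a,c},{b,c},{a,c,d},{b,c,d}} V135={{a,c},{b,c},{c,d},{a,c,d},{b,c,d}} V145={{a,c},{a,d},{b,c},{b,d},{a,b,d},{a,c,d},{b,c,d}} V234={{a,c},{a,c,d}} V235={{a,c},{a,c,d}} V245={{a},{a,b},{a,c},{a,d},{a,b,d},{a,c,d}} V345={{a,c},{b,c},{a,c,d},{b,c,d}}
  V1234={{a,c},{a,c,d}} V1235={{a,c},{a,c,d}} V1245={{a,c},{a,d},{a,b,d},{a,c,d}} V1345={{a,c},{b,c},{a,c,d},{b,c,d}} V2345={{a,c},{a,c,d}}
  V12345={{a,c},{a,c,d}}
C dims 5,10,10,5; δ0: rk 4, SNF 1^4; δ1: rk 6, SNF 1^6; δ2: rk 4, SNF 1^4
Ȟ^0: (5−4)−0=1 ⇒ Z
Ȟ^1: (10−6)−4=0 ⇒ 0
Ȟ^2: (10−4)−6=0 ⇒ 0

Ȟ^0 = Z,  Ȟ^1 = 0,  Ȟ^2 = 0


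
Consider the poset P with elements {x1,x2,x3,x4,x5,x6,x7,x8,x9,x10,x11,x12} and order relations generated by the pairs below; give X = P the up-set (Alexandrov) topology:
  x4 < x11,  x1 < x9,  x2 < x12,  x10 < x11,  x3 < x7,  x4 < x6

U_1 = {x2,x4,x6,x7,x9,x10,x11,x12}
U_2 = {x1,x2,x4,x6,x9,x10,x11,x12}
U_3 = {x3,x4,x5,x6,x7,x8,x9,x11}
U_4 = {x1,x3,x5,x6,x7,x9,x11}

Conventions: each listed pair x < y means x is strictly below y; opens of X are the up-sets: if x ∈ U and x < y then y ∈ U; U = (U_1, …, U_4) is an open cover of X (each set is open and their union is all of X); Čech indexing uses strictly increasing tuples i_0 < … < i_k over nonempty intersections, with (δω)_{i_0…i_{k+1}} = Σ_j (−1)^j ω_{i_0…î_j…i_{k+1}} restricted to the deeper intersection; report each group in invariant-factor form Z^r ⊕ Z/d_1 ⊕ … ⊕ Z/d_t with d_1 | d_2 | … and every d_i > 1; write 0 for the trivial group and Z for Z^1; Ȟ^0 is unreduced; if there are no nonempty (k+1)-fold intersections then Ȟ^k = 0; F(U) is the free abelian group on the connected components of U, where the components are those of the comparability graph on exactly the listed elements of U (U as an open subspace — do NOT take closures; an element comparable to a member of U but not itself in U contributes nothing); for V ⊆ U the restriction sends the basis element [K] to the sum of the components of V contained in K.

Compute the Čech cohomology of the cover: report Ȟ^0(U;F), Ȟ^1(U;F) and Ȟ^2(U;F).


Ȟ^0(U;F) ≅ Z^6, Ȟ^1(U;F) ≅ 0, Ȟ^2(U;F) ≅ 0

intersection data:
  U12={x2,x4,x6,x9,x10,x11,x12} U13={x4,x6,x7,x9,x11} U14={x6,x7,x9,x11} U23={x4,x6,x9,x11} U24={x1,x6,x9,x11} U34={x3,x5,x6,x7,x9,x11}
  U123={x4,x6,x9,x11} U124={x6,x9,x11} U134={x6,x7,x9,x11} U234={x6,x9,x11}
  U1234={x6,x9,x11}
components per intersection:
  U1: {x2,x12} {x4,x6,x10,x11} {x7} {x9}
  U2: {x1,x9} {x2,x12} {x4,x6,x10,x11}
  U3: {x3,x7} {x4,x6,x11} {x5} {x8} {x9}
  U4: {x1,x9} {x3,x7} {x5} {x6} {x11}
  U12: {x2,x12} {x4,x6,x10,x11} {x9}
  U13: {x4,x6,x11} {x7} {x9}
  U14: {x6} {x7} {x9} {x11}
  U23: {x4,x6,x11} {x9}
  U24: {x1,x9} {x6} {x11}
  U34: {x3,x7} {x5} {x6} {x9} {x11}
  U123: {x4,x6,x11} {x9}
  U124: {x6} {x9} {x11}
  U134: {x6} {x7} {x9} {x11}
  U234: {x6} {x9} {x11}
  U1234: {x6} {x9} {x11}
C dims 17,20,12,3; δ0: rk 11, SNF 1^11; δ1: rk 9, SNF 1^9; δ2: rk 3, SNF 1^3
Ȟ^0 = (17 − 11) − 0 = 6, so Ȟ^0 ≅ Z^6
Ȟ^1 = (20 − 9) − 11 = 0, so Ȟ^1 ≅ 0
Ȟ^2 = (12 − 3) − 9 = 0, so Ȟ^2 ≅ 0


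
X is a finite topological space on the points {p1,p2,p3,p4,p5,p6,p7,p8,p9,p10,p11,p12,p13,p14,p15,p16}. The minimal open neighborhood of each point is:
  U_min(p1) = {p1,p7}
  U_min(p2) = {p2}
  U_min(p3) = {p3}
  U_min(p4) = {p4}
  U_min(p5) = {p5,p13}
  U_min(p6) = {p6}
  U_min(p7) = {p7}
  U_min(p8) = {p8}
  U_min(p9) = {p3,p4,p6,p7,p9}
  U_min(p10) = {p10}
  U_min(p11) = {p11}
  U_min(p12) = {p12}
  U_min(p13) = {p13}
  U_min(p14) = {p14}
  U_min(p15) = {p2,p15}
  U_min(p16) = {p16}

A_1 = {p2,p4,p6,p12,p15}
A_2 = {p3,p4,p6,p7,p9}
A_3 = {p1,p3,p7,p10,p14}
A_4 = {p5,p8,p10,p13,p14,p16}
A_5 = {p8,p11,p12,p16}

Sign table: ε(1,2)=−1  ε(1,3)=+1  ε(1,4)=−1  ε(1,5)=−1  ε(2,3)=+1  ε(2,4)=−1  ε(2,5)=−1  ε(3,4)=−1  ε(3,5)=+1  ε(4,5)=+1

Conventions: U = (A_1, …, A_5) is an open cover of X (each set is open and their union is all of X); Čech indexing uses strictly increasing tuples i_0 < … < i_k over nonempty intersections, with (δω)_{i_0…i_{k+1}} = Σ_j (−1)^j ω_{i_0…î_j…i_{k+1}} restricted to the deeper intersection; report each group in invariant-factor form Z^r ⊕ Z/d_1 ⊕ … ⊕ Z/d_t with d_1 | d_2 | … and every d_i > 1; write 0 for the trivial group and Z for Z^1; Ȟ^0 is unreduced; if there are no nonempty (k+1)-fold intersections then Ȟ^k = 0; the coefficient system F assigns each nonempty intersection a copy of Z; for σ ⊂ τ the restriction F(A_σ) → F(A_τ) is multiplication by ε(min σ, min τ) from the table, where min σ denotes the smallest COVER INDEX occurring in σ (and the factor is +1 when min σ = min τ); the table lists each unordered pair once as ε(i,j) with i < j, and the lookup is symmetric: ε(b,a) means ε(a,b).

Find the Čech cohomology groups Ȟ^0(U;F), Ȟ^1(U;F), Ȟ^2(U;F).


nonempty overlaps:
  A12={p4,p6} A15={p12} A23={p3,p7} A34={p10,p14} A45={p8,p16}
C dims 5,5; δ0: rk 5, SNF 1^4·2
degree 0: 5−5−0 = 0 → Ȟ^0 ≅ 0
degree 1: 5−0−5 = 0 plus torsion [2] → Ȟ^1 ≅ Z/2
degree 2: 0−0−0 = 0 → Ȟ^2 ≅ 0

Ȟ^0(U;F) ≅ 0, Ȟ^1(U;F) ≅ Z/2 and Ȟ^2(U;F) ≅ 0


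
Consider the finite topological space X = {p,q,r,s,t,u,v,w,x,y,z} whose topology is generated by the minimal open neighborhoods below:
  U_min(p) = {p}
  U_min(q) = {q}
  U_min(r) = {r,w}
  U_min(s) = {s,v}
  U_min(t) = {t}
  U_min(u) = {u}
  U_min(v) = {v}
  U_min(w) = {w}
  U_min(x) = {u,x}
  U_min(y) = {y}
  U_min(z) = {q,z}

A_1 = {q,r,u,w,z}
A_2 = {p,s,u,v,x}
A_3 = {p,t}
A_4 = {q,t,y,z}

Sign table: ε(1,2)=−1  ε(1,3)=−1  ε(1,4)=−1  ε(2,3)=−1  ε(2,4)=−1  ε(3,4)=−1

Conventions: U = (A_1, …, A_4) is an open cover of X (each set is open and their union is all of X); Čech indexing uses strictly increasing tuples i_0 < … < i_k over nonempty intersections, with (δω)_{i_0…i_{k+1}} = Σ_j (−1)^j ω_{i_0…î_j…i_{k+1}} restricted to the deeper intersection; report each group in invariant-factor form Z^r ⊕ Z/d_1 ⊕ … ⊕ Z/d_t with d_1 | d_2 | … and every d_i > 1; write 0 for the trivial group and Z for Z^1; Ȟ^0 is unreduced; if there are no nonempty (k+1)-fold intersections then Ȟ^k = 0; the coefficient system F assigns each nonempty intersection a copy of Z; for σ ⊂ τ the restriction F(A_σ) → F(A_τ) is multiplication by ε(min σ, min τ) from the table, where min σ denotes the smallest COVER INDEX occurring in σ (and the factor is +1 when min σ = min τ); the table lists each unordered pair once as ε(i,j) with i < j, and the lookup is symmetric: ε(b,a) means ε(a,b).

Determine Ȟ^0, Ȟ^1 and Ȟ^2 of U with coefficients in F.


nerve simplices:
  A12={u} A14={q,z} A23={p} A34={t}
C dims 4,4; δ0: rk 3, SNF 1^3
degree 0: 4−3−0 = 1 → Ȟ^0 ≅ Z
degree 1: 4−0−3 = 1 → Ȟ^1 ≅ Z
degree 2: 0−0−0 = 0 → Ȟ^2 ≅ 0

Ȟ^0 ≅ Z,  Ȟ^1 ≅ Z,  Ȟ^2 ≅ 0


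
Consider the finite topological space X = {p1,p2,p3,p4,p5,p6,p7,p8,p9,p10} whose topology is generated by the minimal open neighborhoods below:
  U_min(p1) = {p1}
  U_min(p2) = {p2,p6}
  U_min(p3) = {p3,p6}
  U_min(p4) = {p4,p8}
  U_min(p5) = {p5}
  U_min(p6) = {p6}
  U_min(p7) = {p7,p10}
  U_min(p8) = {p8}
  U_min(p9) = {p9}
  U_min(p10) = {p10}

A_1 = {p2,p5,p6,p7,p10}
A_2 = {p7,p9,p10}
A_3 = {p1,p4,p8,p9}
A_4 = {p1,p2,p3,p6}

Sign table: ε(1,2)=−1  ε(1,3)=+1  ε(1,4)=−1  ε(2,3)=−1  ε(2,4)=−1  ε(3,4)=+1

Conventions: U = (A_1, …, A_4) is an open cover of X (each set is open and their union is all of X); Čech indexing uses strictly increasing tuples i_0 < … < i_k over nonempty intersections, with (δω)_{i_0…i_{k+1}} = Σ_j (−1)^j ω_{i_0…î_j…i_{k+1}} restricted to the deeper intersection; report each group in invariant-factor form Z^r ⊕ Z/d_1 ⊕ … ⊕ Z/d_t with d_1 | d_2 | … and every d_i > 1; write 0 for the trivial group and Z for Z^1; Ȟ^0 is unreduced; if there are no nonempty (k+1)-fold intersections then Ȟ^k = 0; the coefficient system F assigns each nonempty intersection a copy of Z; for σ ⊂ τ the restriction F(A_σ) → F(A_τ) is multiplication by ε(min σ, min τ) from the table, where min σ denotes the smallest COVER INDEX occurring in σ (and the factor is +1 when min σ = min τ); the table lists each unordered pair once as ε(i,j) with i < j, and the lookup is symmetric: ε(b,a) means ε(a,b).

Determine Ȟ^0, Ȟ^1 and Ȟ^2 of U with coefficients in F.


nonempty overlaps:
  A12={p7,p10} A14={p2,p6} A23={p9} A34={p1}
C dims 4,4; δ0: rk 4, SNF 1^3·2
degree 0: 4−4−0 = 0 → Ȟ^0 ≅ 0
degree 1: 4−0−4 = 0 plus torsion [2] → Ȟ^1 ≅ Z/2
degree 2: 0−0−0 = 0 → Ȟ^2 ≅ 0

Ȟ^0 ≅ 0,  Ȟ^1 ≅ Z/2,  Ȟ^2 ≅ 0


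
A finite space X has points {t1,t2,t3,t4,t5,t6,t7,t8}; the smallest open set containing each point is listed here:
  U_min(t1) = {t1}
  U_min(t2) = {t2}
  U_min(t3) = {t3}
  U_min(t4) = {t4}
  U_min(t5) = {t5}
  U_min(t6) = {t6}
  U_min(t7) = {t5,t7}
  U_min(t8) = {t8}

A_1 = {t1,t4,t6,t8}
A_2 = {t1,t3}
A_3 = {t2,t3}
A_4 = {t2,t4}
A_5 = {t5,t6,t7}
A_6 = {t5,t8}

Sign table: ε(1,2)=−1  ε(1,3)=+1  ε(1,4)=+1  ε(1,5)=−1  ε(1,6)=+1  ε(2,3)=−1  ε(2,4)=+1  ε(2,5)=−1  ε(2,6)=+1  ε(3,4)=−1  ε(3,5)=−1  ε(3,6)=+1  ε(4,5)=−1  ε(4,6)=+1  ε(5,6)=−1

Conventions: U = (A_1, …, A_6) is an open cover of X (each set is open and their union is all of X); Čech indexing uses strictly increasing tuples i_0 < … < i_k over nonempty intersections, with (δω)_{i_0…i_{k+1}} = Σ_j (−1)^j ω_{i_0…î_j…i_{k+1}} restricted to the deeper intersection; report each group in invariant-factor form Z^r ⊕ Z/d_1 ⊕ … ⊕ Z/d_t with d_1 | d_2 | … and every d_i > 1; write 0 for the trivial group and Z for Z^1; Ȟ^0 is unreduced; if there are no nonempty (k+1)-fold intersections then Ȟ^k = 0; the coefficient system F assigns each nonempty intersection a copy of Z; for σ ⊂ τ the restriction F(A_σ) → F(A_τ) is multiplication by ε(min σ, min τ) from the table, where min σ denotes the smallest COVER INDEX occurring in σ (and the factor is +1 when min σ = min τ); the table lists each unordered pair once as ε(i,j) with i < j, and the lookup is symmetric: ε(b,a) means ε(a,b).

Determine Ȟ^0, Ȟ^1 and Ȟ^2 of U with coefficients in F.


Ȟ^0 ≅ 0; Ȟ^1 ≅ Z ⊕ Z/2; Ȟ^2 ≅ 0

nonempty intersections:
  A12={t1} A14={t4} A15={t6} A16={t8} A23={t3} A34={t2} A56={t5}
C dims 6,7; δ0: rk 6, SNF 1^5·2
Ȟ^0: (6−6)−0=0 ⇒ 0
Ȟ^1: (7−0)−6=1 plus torsion [2] ⇒ Z ⊕ Z/2
Ȟ^2: (0−0)−0=0 ⇒ 0


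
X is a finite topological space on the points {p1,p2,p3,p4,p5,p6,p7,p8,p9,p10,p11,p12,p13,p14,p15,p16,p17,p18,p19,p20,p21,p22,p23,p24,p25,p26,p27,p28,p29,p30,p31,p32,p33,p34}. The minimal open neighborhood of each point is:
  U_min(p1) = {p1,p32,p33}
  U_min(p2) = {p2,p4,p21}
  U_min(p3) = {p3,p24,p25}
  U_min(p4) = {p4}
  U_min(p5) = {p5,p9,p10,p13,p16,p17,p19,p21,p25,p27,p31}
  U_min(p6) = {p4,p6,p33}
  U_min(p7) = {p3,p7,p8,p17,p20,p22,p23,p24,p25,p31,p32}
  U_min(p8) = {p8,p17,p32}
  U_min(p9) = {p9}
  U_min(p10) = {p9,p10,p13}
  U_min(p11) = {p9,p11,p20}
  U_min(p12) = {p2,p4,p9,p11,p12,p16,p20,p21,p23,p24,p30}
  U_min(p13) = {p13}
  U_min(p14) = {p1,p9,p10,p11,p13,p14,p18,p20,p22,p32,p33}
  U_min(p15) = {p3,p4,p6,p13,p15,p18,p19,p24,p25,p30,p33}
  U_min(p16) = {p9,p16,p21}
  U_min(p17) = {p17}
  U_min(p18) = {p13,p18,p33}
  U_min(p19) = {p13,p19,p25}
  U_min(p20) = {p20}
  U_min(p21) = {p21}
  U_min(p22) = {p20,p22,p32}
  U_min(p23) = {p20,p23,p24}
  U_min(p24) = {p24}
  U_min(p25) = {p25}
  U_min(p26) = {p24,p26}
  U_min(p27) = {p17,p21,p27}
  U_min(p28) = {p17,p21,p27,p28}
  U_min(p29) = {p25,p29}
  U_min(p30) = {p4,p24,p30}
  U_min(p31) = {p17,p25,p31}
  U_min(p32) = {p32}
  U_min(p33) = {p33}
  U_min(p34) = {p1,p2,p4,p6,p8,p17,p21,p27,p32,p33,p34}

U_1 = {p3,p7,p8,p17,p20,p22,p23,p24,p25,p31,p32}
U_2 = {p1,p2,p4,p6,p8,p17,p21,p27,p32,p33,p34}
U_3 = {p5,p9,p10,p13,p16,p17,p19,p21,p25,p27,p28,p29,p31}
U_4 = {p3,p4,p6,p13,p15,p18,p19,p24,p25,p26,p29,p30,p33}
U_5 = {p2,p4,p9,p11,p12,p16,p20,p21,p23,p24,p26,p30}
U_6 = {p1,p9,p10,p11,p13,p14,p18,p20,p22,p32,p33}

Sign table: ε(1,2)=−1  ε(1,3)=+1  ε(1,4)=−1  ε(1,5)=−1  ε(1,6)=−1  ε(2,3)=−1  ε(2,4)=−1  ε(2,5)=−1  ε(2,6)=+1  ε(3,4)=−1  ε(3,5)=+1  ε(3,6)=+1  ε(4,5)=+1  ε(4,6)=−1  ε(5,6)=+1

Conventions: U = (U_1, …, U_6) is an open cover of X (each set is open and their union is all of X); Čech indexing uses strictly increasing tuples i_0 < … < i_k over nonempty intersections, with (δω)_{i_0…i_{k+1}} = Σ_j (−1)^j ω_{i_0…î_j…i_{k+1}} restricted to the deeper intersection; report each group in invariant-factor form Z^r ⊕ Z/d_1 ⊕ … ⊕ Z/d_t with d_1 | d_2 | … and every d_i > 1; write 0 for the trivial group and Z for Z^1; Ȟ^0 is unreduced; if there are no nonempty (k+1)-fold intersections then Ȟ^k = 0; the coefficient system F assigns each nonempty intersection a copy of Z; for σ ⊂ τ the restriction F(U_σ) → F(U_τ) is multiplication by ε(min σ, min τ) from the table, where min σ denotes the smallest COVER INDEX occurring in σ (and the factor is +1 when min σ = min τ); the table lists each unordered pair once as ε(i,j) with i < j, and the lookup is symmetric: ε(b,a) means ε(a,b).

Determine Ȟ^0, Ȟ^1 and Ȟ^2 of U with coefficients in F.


nonempty intersections:
  U12={p8,p17,p32} U13={p17,p25,p31} U14={p3,p24,p25} U15={p20,p23,p24} U16={p20,p22,p32} U23={p17,p21,p27} U24={p4,p6,p33} U25={p2,p4,p21} U26={p1,p32,p33} U34={p13,p19,p25,p29} U35={p9,p16,p21} U36={p9,p10,p13} U45={p4,p24,p26,p30} U46={p13,p18,p33} U56={p9,p11,p20}
  U123={p17} U126={p32} U134={p25} U145={p24} U156={p20} U235={p21} U245={p4} U246={p33} U346={p13} U356={p9}
C dims 6,15,10; δ0: rk 6, SNF 1^5·2; δ1: rk 9, SNF 1^9
Ȟ^0: (6−6)−0=0 ⇒ 0
Ȟ^1: (15−9)−6=0 plus torsion [2] ⇒ Z/2
Ȟ^2: (10−0)−9=1 ⇒ Z

Ȟ^0(U;F) ≅ 0,  Ȟ^1(U;F) ≅ Z/2,  Ȟ^2(U;F) ≅ Z


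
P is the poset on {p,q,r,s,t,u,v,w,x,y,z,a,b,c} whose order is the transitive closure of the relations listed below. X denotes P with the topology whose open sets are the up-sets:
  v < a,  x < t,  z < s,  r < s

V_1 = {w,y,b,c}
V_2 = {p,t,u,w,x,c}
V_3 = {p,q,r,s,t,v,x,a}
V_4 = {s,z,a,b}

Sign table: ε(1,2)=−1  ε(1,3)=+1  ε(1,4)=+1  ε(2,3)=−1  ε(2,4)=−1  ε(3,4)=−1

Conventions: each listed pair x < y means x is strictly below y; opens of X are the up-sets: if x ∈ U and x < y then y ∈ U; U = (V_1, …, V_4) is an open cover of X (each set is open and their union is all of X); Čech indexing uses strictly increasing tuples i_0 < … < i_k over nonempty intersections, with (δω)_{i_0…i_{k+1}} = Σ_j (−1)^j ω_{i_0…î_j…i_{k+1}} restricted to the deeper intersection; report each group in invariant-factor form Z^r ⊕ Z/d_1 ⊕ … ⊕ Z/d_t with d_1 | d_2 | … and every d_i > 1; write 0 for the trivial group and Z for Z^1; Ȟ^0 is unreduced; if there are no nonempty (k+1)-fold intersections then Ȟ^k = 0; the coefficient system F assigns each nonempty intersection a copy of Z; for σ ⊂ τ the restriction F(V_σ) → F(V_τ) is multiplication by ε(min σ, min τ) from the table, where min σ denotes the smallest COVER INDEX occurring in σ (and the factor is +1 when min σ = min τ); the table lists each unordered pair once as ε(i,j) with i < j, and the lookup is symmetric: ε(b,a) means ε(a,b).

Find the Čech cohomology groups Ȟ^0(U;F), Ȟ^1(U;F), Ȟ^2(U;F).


Ȟ^0 = 0, Ȟ^1 = Z/2 and Ȟ^2 = 0

intersection data:
  V12={w,c} V14={b} V23={p,t,x} V34={s,a}
C dims 4,4; δ0: rk 4, SNF 1^3·2
Ȟ^0 = (4 − 4) − 0 = 0, so Ȟ^0 ≅ 0
Ȟ^1 = (4 − 0) − 4 = 0 plus torsion [2], so Ȟ^1 ≅ Z/2
Ȟ^2 = (0 − 0) − 0 = 0, so Ȟ^2 ≅ 0


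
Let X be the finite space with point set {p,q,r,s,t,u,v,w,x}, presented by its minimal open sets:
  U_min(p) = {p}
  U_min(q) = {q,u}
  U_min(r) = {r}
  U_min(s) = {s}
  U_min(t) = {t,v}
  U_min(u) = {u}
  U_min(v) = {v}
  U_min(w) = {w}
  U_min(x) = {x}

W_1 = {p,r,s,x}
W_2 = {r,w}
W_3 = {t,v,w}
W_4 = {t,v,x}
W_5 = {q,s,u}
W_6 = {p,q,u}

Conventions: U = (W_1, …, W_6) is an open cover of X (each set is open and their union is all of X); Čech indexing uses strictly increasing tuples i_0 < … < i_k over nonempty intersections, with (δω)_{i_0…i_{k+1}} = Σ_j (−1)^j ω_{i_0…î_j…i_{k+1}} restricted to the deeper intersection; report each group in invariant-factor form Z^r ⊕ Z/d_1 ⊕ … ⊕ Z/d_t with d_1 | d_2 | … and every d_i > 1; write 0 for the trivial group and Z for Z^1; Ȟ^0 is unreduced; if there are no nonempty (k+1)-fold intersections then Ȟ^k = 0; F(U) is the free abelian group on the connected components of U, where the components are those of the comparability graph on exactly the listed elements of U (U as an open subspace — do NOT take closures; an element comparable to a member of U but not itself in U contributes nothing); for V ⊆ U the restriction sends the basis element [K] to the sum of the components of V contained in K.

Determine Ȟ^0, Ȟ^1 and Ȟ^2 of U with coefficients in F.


Ȟ^0(U;F) ≅ Z^7, Ȟ^1(U;F) ≅ 0 and Ȟ^2(U;F) ≅ 0

intersection data:
  W12={r} W14={x} W15={s} W16={p} W23={w} W34={t,v} W56={q,u}
components per intersection:
  W1: {p} {r} {s} {x}
  W2: {r} {w}
  W3: {t,v} {w}
  W4: {t,v} {x}
  W5: {q,u} {s}
  W6: {p} {q,u}
  W12: {r}
  W14: {x}
  W15: {s}
  W16: {p}
  W23: {w}
  W34: {t,v}
  W56: {q,u}
C dims 14,7; δ0: rk 7, SNF 1^7
Ȟ^0 = (14 − 7) − 0 = 7, so Ȟ^0 ≅ Z^7
Ȟ^1 = (7 − 0) − 7 = 0, so Ȟ^1 ≅ 0
Ȟ^2 = (0 − 0) − 0 = 0, so Ȟ^2 ≅ 0


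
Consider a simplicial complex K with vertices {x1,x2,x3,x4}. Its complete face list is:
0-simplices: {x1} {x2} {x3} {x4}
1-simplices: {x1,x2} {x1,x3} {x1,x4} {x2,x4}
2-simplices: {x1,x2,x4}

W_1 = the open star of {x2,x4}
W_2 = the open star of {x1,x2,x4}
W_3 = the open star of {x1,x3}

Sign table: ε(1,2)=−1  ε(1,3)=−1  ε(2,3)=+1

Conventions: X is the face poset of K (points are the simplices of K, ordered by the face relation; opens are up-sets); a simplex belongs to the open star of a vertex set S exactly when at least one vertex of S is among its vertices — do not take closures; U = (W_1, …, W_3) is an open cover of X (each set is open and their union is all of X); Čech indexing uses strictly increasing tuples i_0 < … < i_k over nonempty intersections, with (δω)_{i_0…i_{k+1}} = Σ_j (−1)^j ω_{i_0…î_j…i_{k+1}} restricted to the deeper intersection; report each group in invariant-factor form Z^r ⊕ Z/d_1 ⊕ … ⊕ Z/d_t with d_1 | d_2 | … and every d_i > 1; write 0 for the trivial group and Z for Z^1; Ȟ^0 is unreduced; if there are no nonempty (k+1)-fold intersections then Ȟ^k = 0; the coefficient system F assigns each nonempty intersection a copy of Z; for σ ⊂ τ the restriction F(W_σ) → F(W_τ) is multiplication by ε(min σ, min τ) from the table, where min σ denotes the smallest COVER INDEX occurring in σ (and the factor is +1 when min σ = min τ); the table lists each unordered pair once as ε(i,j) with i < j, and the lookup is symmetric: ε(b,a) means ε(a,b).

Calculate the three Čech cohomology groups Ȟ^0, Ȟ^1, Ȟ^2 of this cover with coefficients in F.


Ȟ^0 ≅ Z; Ȟ^1 ≅ 0; Ȟ^2 ≅ 0

nonempty intersections:
  W1={{x2},{x4},{x1,x2},{x1,x4},{x2,x4},{x1,x2,x4}} W2={{x1},{x2},{x4},{x1,x2},{x1,x3},{x1,x4},{x2,x4},{x1,x2,x4}} W3={{x1},{x3},{x1,x2},{x1,x3},{x1,x4},{x1,x2,x4}}
  W12={{x2},{x4},{x1,x2},{x1,x4},{x2,x4},{x1,x2,x4}} W13={{x1,x2},{x1,x4},{x1,x2,x4}} W23={{x1},{x1,x2},{x1,x3},{x1,x4},{x1,x2,x4}}
  W123={{x1,x2},{x1,x4},{x1,x2,x4}}
C dims 3,3,1; δ0: rk 2, SNF 1^2; δ1: rk 1, SNF 1^1
Ȟ^0: (3−2)−0=1 ⇒ Z
Ȟ^1: (3−1)−2=0 ⇒ 0
Ȟ^2: (1−0)−1=0 ⇒ 0


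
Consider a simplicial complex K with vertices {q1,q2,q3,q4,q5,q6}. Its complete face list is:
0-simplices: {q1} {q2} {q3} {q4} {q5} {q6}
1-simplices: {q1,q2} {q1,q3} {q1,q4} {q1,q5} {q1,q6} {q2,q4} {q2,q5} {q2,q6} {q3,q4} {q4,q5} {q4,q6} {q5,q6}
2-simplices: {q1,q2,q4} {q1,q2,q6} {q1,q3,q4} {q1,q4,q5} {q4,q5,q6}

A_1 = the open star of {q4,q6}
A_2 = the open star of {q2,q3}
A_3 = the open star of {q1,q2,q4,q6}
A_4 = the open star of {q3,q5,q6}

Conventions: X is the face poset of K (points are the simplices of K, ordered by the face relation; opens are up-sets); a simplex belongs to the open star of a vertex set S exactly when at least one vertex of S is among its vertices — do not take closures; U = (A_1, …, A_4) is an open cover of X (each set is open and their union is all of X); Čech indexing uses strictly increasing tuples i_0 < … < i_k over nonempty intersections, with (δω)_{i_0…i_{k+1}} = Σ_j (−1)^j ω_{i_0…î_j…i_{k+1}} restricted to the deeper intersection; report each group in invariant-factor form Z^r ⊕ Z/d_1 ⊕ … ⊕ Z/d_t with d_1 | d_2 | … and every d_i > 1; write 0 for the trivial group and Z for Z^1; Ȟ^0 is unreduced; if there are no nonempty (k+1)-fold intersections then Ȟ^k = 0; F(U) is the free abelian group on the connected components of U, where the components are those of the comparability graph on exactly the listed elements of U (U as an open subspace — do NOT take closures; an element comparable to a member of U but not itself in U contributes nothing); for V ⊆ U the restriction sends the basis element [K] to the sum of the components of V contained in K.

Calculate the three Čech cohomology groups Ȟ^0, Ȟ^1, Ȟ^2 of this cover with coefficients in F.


nerve of the cover:
  A1={{q4},{q6},{q1,q4},{q1,q6},{q2,q4},{q2,q6},{q3,q4},{q4,q5},{q4,q6},{q5,q6},{q1,q2,q4},{q1,q2,q6},{q1,q3,q4},{q1,q4,q5},{q4,q5,q6}} A2={{q2},{q3},{q1,q2},{q1,q3},{q2,q4},{q2,q5},{q2,q6},{q3,q4},{q1,q2,q4},{q1,q2,q6},{q1,q3,q4}} A3={{q1},{q2},{q4},{q6},{q1,q2},{q1,q3},{q1,q4},{q1,q5},{q1,q6},{q2,q4},{q2,q5},{q2,q6},{q3,q4},{q4,q5},{q4,q6},{q5,q6},{q1,q2,q4},{q1,q2,q6},{q1,q3,q4},{q1,q4,q5},{q4,q5,q6}} A4={{q3},{q5},{q6},{q1,q3},{q1,q5},{q1,q6},{q2,q5},{q2,q6},{q3,q4},{q4,q5},{q4,q6},{q5,q6},{q1,q2,q6},{q1,q3,q4},{q1,q4,q5},{q4,q5,q6}}
  A12={{q2,q4},{q2,q6},{q3,q4},{q1,q2,q4},{q1,q2,q6},{q1,q3,q4}} A13={{q4},{q6},{q1,q4},{q1,q6},{q2,q4},{q2,q6},{q3,q4},{q4,q5},{q4,q6},{q5,q6},{q1,q2,q4},{q1,q2,q6},{q1,q3,q4},{q1,q4,q5},{q4,q5,q6}} A14={{q6},{q1,q6},{q2,q6},{q3,q4},{q4,q5},{q4,q6},{q5,q6},{q1,q2,q6},{q1,q3,q4},{q1,q4,q5},{q4,q5,q6}} A23={{q2},{q1,q2},{q1,q3},{q2,q4},{q2,q5},{q2,q6},{q3,q4},{q1,q2,q4},{q1,q2,q6},{q1,q3,q4}} A24={{q3},{q1,q3},{q2,q5},{q2,q6},{q3,q4},{q1,q2,q6},{q1,q3,q4}} A34={{q6},{q1,q3},{q1,q5},{q1,q6},{q2,q5},{q2,q6},{q3,q4},{q4,q5},{q4,q6},{q5,q6},{q1,q2,q6},{q1,q3,q4},{q1,q4,q5},{q4,q5,q6}}
  A123={{q2,q4},{q2,q6},{q3,q4},{q1,q2,q4},{q1,q2,q6},{q1,q3,q4}} A124={{q2,q6},{q3,q4},{q1,q2,q6},{q1,q3,q4}} A134={{q6},{q1,q6},{q2,q6},{q3,q4},{q4,q5},{q4,q6},{q5,q6},{q1,q2,q6},{q1,q3,q4},{q1,q4,q5},{q4,q5,q6}} A234={{q1,q3},{q2,q5},{q2,q6},{q3,q4},{q1,q2,q6},{q1,q3,q4}}
  A1234={{q2,q6},{q3,q4},{q1,q2,q6},{q1,q3,q4}}
components per intersection:
  A1: {{q4},{q6},{q1,q4},{q1,q6},{q2,q4},{q2,q6},{q3,q4},{q4,q5},{q4,q6},{q5,q6},{q1,q2,q4},{q1,q2,q6},{q1,q3,q4},{q1,q4,q5},{q4,q5,q6}}
  A2: {{q2},{q1,q2},{q2,q4},{q2,q5},{q2,q6},{q1,q2,q4},{q1,q2,q6}} {{q3},{q1,q3},{q3,q4},{q1,q3,q4}}
  A3: {{q1},{q2},{q4},{q6},{q1,q2},{q1,q3},{q1,q4},{q1,q5},{q1,q6},{q2,q4},{q2,q5},{q2,q6},{q3,q4},{q4,q5},{q4,q6},{q5,q6},{q1,q2,q4},{q1,q2,q6},{q1,q3,q4},{q1,q4,q5},{q4,q5,q6}}
  A4: {{q3},{q1,q3},{q3,q4},{q1,q3,q4}} {{q5},{q6},{q1,q5},{q1,q6},{q2,q5},{q2,q6},{q4,q5},{q4,q6},{q5,q6},{q1,q2,q6},{q1,q4,q5},{q4,q5,q6}}
  A12: {{q2,q4},{q1,q2,q4}} {{q2,q6},{q1,q2,q6}} {{q3,q4},{q1,q3,q4}}
  A13: {{q4},{q6},{q1,q4},{q1,q6},{q2,q4},{q2,q6},{q3,q4},{q4,q5},{q4,q6},{q5,q6},{q1,q2,q4},{q1,q2,q6},{q1,q3,q4},{q1,q4,q5},{q4,q5,q6}}
  A14: {{q6},{q1,q6},{q2,q6},{q4,q5},{q4,q6},{q5,q6},{q1,q2,q6},{q1,q4,q5},{q4,q5,q6}} {{q3,q4},{q1,q3,q4}}
  A23: {{q2},{q1,q2},{q2,q4},{q2,q5},{q2,q6},{q1,q2,q4},{q1,q2,q6}} {{q1,q3},{q3,q4},{q1,q3,q4}}
  A24: {{q3},{q1,q3},{q3,q4},{q1,q3,q4}} {{q2,q5}} {{q2,q6},{q1,q2,q6}}
  A34: {{q6},{q1,q5},{q1,q6},{q2,q6},{q4,q5},{q4,q6},{q5,q6},{q1,q2,q6},{q1,q4,q5},{q4,q5,q6}} {{q1,q3},{q3,q4},{q1,q3,q4}} {{q2,q5}}
  A123: {{q2,q4},{q1,q2,q4}} {{q2,q6},{q1,q2,q6}} {{q3,q4},{q1,q3,q4}}
  A124: {{q2,q6},{q1,q2,q6}} {{q3,q4},{q1,q3,q4}}
  A134: {{q6},{q1,q6},{q2,q6},{q4,q5},{q4,q6},{q5,q6},{q1,q2,q6},{q1,q4,q5},{q4,q5,q6}} {{q3,q4},{q1,q3,q4}}
  A234: {{q1,q3},{q3,q4},{q1,q3,q4}} {{q2,q5}} {{q2,q6},{q1,q2,q6}}
  A1234: {{q2,q6},{q1,q2,q6}} {{q3,q4},{q1,q3,q4}}
C dims 6,14,10,2; δ0: rk 5, SNF 1^5; δ1: rk 8, SNF 1^8; δ2: rk 2, SNF 1^2
Ȟ^0 = (6 − 5) − 0 = 1, so Ȟ^0 ≅ Z
Ȟ^1 = (14 − 8) − 5 = 1, so Ȟ^1 ≅ Z
Ȟ^2 = (10 − 2) − 8 = 0, so Ȟ^2 ≅ 0

Ȟ^0 ≅ Z, Ȟ^1 ≅ Z, Ȟ^2 ≅ 0


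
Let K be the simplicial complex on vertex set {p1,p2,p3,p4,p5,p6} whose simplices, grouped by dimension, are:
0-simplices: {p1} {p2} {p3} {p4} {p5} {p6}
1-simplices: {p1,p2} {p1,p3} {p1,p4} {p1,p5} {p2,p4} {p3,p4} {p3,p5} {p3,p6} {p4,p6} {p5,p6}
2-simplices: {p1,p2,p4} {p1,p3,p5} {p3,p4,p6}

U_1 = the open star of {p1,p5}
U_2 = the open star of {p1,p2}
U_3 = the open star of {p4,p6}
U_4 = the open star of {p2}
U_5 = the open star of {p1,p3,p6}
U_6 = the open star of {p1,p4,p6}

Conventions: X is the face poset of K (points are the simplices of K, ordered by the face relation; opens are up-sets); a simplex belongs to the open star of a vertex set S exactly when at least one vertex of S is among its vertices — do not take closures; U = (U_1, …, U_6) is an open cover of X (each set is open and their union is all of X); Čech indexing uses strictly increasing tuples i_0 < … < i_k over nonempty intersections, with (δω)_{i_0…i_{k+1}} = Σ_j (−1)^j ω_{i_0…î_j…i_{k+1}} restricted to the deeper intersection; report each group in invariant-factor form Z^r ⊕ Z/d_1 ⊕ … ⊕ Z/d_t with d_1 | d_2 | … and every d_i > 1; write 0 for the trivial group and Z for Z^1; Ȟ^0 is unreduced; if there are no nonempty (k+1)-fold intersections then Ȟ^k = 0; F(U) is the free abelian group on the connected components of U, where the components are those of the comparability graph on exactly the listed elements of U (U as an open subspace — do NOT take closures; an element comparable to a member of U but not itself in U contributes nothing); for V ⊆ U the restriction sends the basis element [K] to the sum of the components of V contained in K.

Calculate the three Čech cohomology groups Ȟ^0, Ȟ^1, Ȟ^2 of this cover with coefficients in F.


Ȟ^0 = Z,  Ȟ^1 = Z^2,  Ȟ^2 = 0

nerve simplices:
  U1={{p1},{p5},{p1,p2},{p1,p3},{p1,p4},{p1,p5},{p3,p5},{p5,p6},{p1,p2,p4},{p1,p3,p5}} U2={{p1},{p2},{p1,p2},{p1,p3},{p1,p4},{p1,p5},{p2,p4},{p1,p2,p4},{p1,p3,p5}} U3={{p4},{p6},{p1,p4},{p2,p4},{p3,p4},{p3,p6},{p4,p6},{p5,p6},{p1,p2,p4},{p3,p4,p6}} U4={{p2},{p1,p2},{p2,p4},{p1,p2,p4}} U5={{p1},{p3},{p6},{p1,p2},{p1,p3},{p1,p4},{p1,p5},{p3,p4},{p3,p5},{p3,p6},{p4,p6},{p5,p6},{p1,p2,p4},{p1,p3,p5},{p3,p4,p6}} U6={{p1},{p4},{p6},{p1,p2},{p1,p3},{p1,p4},{p1,p5},{p2,p4},{p3,p4},{p3,p6},{p4,p6},{p5,p6},{p1,p2,p4},{p1,p3,p5},{p3,p4,p6}}
  U12={{p1},{p1,p2},{p1,p3},{p1,p4},{p1,p5},{p1,p2,p4},{p1,p3,p5}} U13={{p1,p4},{p5,p6},{p1,p2,p4}} U14={{p1,p2},{p1,p2,p4}} U15={{p1},{p1,p2},{p1,p3},{p1,p4},{p1,p5},{p3,p5},{p5,p6},{p1,p2,p4},{p1,p3,p5}} U16={{p1},{p1,p2},{p1,p3},{p1,p4},{p1,p5},{p5,p6},{p1,p2,p4},{p1,p3,p5}} U23={{p1,p4},{p2,p4},{p1,p2,p4}} U24={{p2},{p1,p2},{p2,p4},{p1,p2,p4}} U25={{p1},{p1,p2},{p1,p3},{p1,p4},{p1,p5},{p1,p2,p4},{p1,p3,p5}} U26={{p1},{p1,p2},{p1,p3},{p1,p4},{p1,p5},{p2,p4},{p1,p2,p4},{p1,p3,p5}} U34={{p2,p4},{p1,p2,p4}} U35={{p6},{p1,p4},{p3,p4},{p3,p6},{p4,p6},{p5,p6},{p1,p2,p4},{p3,p4,p6}} U36={{p4},{p6},{p1,p4},{p2,p4},{p3,p4},{p3,p6},{p4,p6},{p5,p6},{p1,p2,p4},{p3,p4,p6}} U45={{p1,p2},{p1,p2,p4}} U46={{p1,p2},{p2,p4},{p1,p2,p4}} U56={{p1},{p6},{p1,p2},{p1,p3},{p1,p4},{p1,p5},{p3,p4},{p3,p6},{p4,p6},{p5,p6},{p1,p2,p4},{p1,p3,p5},{p3,p4,p6}}
  U123={{p1,p4},{p1,p2,p4}} U124={{p1,p2},{p1,p2,p4}} U125={{p1},{p1,p2},{p1,p3},{p1,p4},{p1,p5},{p1,p2,p4},{p1,p3,p5}} U126={{p1},{p1,p2},{p1,p3},{p1,p4},{p1,p5},{p1,p2,p4},{p1,p3,p5}} U134={{p1,p2,p4}} U135={{p1,p4},{p5,p6},{p1,p2,p4}} U136={{p1,p4},{p5,p6},{p1,p2,p4}} U145={{p1,p2},{p1,p2,p4}} U146={{p1,p2},{p1,p2,p4}} U156={{p1},{p1,p2},{p1,p3},{p1,p4},{p1,p5},{p5,p6},{p1,p2,p4},{p1,p3,p5}} U234={{p2,p4},{p1,p2,p4}} U235={{p1,p4},{p1,p2,p4}} U236={{p1,p4},{p2,p4},{p1,p2,p4}} U245={{p1,p2},{p1,p2,p4}} U246={{p1,p2},{p2,p4},{p1,p2,p4}} U256={{p1},{p1,p2},{p1,p3},{p1,p4},{p1,p5},{p1,p2,p4},{p1,p3,p5}} U345={{p1,p2,p4}} U346={{p2,p4},{p1,p2,p4}} U356={{p6},{p1,p4},{p3,p4},{p3,p6},{p4,p6},{p5,p6},{p1,p2,p4},{p3,p4,p6}} U456={{p1,p2},{p1,p2,p4}}
  U1234={{p1,p2,p4}} U1235={{p1,p4},{p1,p2,p4}} U1236={{p1,p4},{p1,p2,p4}} U1245={{p1,p2},{p1,p2,p4}} U1246={{p1,p2},{p1,p2,p4}} U1256={{p1},{p1,p2},{p1,p3},{p1,p4},{p1,p5},{p1,p2,p4},{p1,p3,p5}} U1345={{p1,p2,p4}} U1346={{p1,p2,p4}} U1356={{p1,p4},{p5,p6},{p1,p2,p4}} U1456={{p1,p2},{p1,p2,p4}} U2345={{p1,p2,p4}} U2346={{p2,p4},{p1,p2,p4}} U2356={{p1,p4},{p1,p2,p4}} U2456={{p1,p2},{p1,p2,p4}} U3456={{p1,p2,p4}}
  U12345={{p1,p2,p4}} U12346={{p1,p2,p4}} U12356={{p1,p4},{p1,p2,p4}} U12456={{p1,p2},{p1,p2,p4}} U13456={{p1,p2,p4}} U23456={{p1,p2,p4}}
  U123456={{p1,p2,p4}}
components per intersection:
  U1: {{p1},{p5},{p1,p2},{p1,p3},{p1,p4},{p1,p5},{p3,p5},{p5,p6},{p1,p2,p4},{p1,p3,p5}}
  U2: {{p1},{p2},{p1,p2},{p1,p3},{p1,p4},{p1,p5},{p2,p4},{p1,p2,p4},{p1,p3,p5}}
  U3: {{p4},{p6},{p1,p4},{p2,p4},{p3,p4},{p3,p6},{p4,p6},{p5,p6},{p1,p2,p4},{p3,p4,p6}}
  U4: {{p2},{p1,p2},{p2,p4},{p1,p2,p4}}
  U5: {{p1},{p3},{p6},{p1,p2},{p1,p3},{p1,p4},{p1,p5},{p3,p4},{p3,p5},{p3,p6},{p4,p6},{p5,p6},{p1,p2,p4},{p1,p3,p5},{p3,p4,p6}}
  U6: {{p1},{p4},{p6},{p1,p2},{p1,p3},{p1,p4},{p1,p5},{p2,p4},{p3,p4},{p3,p6},{p4,p6},{p5,p6},{p1,p2,p4},{p1,p3,p5},{p3,p4,p6}}
  U12: {{p1},{p1,p2},{p1,p3},{p1,p4},{p1,p5},{p1,p2,p4},{p1,p3,p5}}
  U13: {{p1,p4},{p1,p2,p4}} {{p5,p6}}
  U14: {{p1,p2},{p1,p2,p4}}
  U15: {{p1},{p1,p2},{p1,p3},{p1,p4},{p1,p5},{p3,p5},{p1,p2,p4},{p1,p3,p5}} {{p5,p6}}
  U16: {{p1},{p1,p2},{p1,p3},{p1,p4},{p1,p5},{p1,p2,p4},{p1,p3,p5}} {{p5,p6}}
  U23: {{p1,p4},{p2,p4},{p1,p2,p4}}
  U24: {{p2},{p1,p2},{p2,p4},{p1,p2,p4}}
  U25: {{p1},{p1,p2},{p1,p3},{p1,p4},{p1,p5},{p1,p2,p4},{p1,p3,p5}}
  U26: {{p1},{p1,p2},{p1,p3},{p1,p4},{p1,p5},{p2,p4},{p1,p2,p4},{p1,p3,p5}}
  U34: {{p2,p4},{p1,p2,p4}}
  U35: {{p6},{p3,p4},{p3,p6},{p4,p6},{p5,p6},{p3,p4,p6}} {{p1,p4},{p1,p2,p4}}
  U36: {{p4},{p6},{p1,p4},{p2,p4},{p3,p4},{p3,p6},{p4,p6},{p5,p6},{p1,p2,p4},{p3,p4,p6}}
  U45: {{p1,p2},{p1,p2,p4}}
  U46: {{p1,p2},{p2,p4},{p1,p2,p4}}
  U56: {{p1},{p1,p2},{p1,p3},{p1,p4},{p1,p5},{p1,p2,p4},{p1,p3,p5}} {{p6},{p3,p4},{p3,p6},{p4,p6},{p5,p6},{p3,p4,p6}}
  U123: {{p1,p4},{p1,p2,p4}}
  U124: {{p1,p2},{p1,p2,p4}}
  U125: {{p1},{p1,p2},{p1,p3},{p1,p4},{p1,p5},{p1,p2,p4},{p1,p3,p5}}
  U126: {{p1},{p1,p2},{p1,p3},{p1,p4},{p1,p5},{p1,p2,p4},{p1,p3,p5}}
  U134: {{p1,p2,p4}}
  U135: {{p1,p4},{p1,p2,p4}} {{p5,p6}}
  U136: {{p1,p4},{p1,p2,p4}} {{p5,p6}}
  U145: {{p1,p2},{p1,p2,p4}}
  U146: {{p1,p2},{p1,p2,p4}}
  U156: {{p1},{p1,p2},{p1,p3},{p1,p4},{p1,p5},{p1,p2,p4},{p1,p3,p5}} {{p5,p6}}
  U234: {{p2,p4},{p1,p2,p4}}
  U235: {{p1,p4},{p1,p2,p4}}
  U236: {{p1,p4},{p2,p4},{p1,p2,p4}}
  U245: {{p1,p2},{p1,p2,p4}}
  U246: {{p1,p2},{p2,p4},{p1,p2,p4}}
  U256: {{p1},{p1,p2},{p1,p3},{p1,p4},{p1,p5},{p1,p2,p4},{p1,p3,p5}}
  U345: {{p1,p2,p4}}
  U346: {{p2,p4},{p1,p2,p4}}
  U356: {{p6},{p3,p4},{p3,p6},{p4,p6},{p5,p6},{p3,p4,p6}} {{p1,p4},{p1,p2,p4}}
  U456: {{p1,p2},{p1,p2,p4}}
  U1234: {{p1,p2,p4}}
  U1235: {{p1,p4},{p1,p2,p4}}
  U1236: {{p1,p4},{p1,p2,p4}}
  U1245: {{p1,p2},{p1,p2,p4}}
  U1246: {{p1,p2},{p1,p2,p4}}
  U1256: {{p1},{p1,p2},{p1,p3},{p1,p4},{p1,p5},{p1,p2,p4},{p1,p3,p5}}
  U1345: {{p1,p2,p4}}
  U1346: {{p1,p2,p4}}
  U1356: {{p1,p4},{p1,p2,p4}} {{p5,p6}}
  U1456: {{p1,p2},{p1,p2,p4}}
  U2345: {{p1,p2,p4}}
  U2346: {{p2,p4},{p1,p2,p4}}
  U2356: {{p1,p4},{p1,p2,p4}}
  U2456: {{p1,p2},{p1,p2,p4}}
  U3456: {{p1,p2,p4}}
  U12345: {{p1,p2,p4}}
  U12346: {{p1,p2,p4}}
  U12356: {{p1,p4},{p1,p2,p4}}
  U12456: {{p1,p2},{p1,p2,p4}}
  U13456: {{p1,p2,p4}}
  U23456: {{p1,p2,p4}}
  U123456: {{p1,p2,p4}}
C dims 6,20,24,16; δ0: rk 5, SNF 1^5; δ1: rk 13, SNF 1^13; δ2: rk 11, SNF 1^11
degree 0: 6−5−0 = 1 → Ȟ^0 ≅ Z
degree 1: 20−13−5 = 2 → Ȟ^1 ≅ Z^2
degree 2: 24−11−13 = 0 → Ȟ^2 ≅ 0
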